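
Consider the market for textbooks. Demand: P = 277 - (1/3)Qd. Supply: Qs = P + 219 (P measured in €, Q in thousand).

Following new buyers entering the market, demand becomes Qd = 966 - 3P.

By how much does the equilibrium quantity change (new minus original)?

+33.75

Before the shock: 831 - 3P = P + 219 ⇒ 612 = 4P ⇒ P = 153, Q = 372.
With the change applied: demand Qd = 966 - 3P, supply Qs = P + 219.
New equilibrium: 966 - 3P = P + 219 ⇒ 747 = 4P ⇒ P = 186.75, Q = 405.75.
ΔQ = 405.75 − 372 = +33.75.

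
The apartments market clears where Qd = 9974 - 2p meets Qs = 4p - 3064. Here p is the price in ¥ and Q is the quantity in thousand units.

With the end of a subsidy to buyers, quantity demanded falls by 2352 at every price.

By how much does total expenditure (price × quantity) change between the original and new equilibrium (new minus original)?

-4998784

Solve the original market: 9974 - 2p = 4p - 3064, hence p = 2173 and Q = 5628.
With the change applied: demand Qd = 7622 - 2p, supply Qs = 4p - 3064.
New equilibrium: 7622 - 2p = 4p - 3064 ⇒ 10686 = 6p ⇒ p = 1781, Q = 4060.
Expenditure moves from 2173×5628 = 12229644 to 1781×4060 = 7230860; change = -4998784.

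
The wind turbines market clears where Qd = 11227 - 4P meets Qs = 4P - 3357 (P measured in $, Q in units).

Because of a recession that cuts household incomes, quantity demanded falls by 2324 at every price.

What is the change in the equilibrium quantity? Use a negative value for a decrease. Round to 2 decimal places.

Initially, 11227 - 4P = 4P - 3357, so 14584 = 8P and P = 1823, Q = 3935.
The new curves are Qd = 8903 - 4P (demand) and Qs = 4P - 3357 (supply).
Setting them equal: 8903 - 4P = 4P - 3357 → 12260 = 8P, so P = 1532.5 and Q = 2773.
ΔQ = 2773 − 3935 = -1162.00.

-1162.00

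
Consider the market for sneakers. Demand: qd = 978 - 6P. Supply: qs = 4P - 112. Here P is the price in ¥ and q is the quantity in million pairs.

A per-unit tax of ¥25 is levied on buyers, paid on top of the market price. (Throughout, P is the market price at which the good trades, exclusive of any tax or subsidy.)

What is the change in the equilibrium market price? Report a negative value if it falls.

Initially, 978 - 6P = 4P - 112, so 1090 = 10P and P = 109, q = 324.
Since buyers pay the price plus the tax, the effective demand curve becomes qd = 828 - 6P.
Clearing the new market: 828 - 6P = 4P - 112, so P = 94 and q = 264.
ΔP = 94 − 109 = -15.

-15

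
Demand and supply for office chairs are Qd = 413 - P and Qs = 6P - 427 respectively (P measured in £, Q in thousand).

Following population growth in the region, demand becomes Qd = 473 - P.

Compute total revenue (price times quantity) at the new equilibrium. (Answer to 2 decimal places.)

Solve the original market: 413 - P = 6P - 427, hence P = 120 and Q = 293.
With the change applied: demand Qd = 473 - P, supply Qs = 6P - 427.
Clearing the new market: 473 - P = 6P - 427, so P = 900/7 ≈ 128.5714 and Q = 2411/7 ≈ 344.4286.
New expenditure = 128.5714 × 344.4286 = 44283.67.

44283.67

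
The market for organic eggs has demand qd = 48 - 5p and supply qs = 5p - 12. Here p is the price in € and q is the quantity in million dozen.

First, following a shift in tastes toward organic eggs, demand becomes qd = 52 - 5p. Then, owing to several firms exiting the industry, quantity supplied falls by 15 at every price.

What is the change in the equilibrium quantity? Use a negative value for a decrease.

-5.5

Initially, 48 - 5p = 5p - 12, so 60 = 10p and p = 6, q = 18.
The shock moves the curves to qd = 52 - 5p and qs = 5p - 27.
Clearing the new market: 52 - 5p = 5p - 27, so p = 7.9 and q = 12.5.
Δq = 12.5 − 18 = -5.5.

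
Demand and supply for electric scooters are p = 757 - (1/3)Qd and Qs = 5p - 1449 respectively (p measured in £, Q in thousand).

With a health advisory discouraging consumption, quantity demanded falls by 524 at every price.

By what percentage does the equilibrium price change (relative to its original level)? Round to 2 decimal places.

Original equilibrium: 2271 - 3p = 5p - 1449 gives 3720 = 8p, so p = 465 and Q = 876.
The new curves are Qd = 1747 - 3p (demand) and Qs = 5p - 1449 (supply).
Clearing the new market: 1747 - 3p = 5p - 1449, so p = 399.5 and Q = 548.5.
%Δp = (399.5 − 465) / 465 × 100 = -14.09%.

-14.09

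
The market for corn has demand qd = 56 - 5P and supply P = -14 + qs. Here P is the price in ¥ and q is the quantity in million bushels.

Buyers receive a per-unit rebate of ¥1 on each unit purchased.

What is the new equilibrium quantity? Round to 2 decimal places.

Solve the original market: 56 - 5P = P + 14, hence P = 7 and q = 21.
Since buyers' out-of-pocket price is the market price minus the rebate, the effective demand curve becomes qd = 61 - 5P.
Clearing the new market: 61 - 5P = P + 14, so P = 47/6 ≈ 7.8333 and q = 131/6 ≈ 21.8333.

21.83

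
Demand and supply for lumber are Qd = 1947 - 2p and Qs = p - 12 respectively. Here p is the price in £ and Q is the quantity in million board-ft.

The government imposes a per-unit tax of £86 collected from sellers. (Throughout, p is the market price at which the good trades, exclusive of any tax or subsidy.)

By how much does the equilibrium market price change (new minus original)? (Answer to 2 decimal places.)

Before the shock: 1947 - 2p = p - 12 ⇒ 1959 = 3p ⇒ p = 653, Q = 641.
Since sellers keep the price net of the tax, the effective supply curve becomes Qs = p - 98.
Setting them equal: 1947 - 2p = p - 98 → 2045 = 3p, so p = 2045/3 ≈ 681.6667 and Q = 1751/3 ≈ 583.6667.
Δp = 681.6667 − 653 = +28.67.

+28.67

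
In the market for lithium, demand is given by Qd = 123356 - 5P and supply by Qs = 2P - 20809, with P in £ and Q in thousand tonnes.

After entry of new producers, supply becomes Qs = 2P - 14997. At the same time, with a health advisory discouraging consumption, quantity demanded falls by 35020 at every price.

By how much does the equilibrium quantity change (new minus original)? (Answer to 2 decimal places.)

-5854.29

Before the shock: 123356 - 5P = 2P - 20809 ⇒ 144165 = 7P ⇒ P = 20595, Q = 20381.
With the change applied: demand Qd = 88336 - 5P, supply Qs = 2P - 14997.
Clearing the new market: 88336 - 5P = 2P - 14997, so P = 103333/7 ≈ 14761.8571 and Q = 101687/7 ≈ 14526.7143.
ΔQ = 14526.7143 − 20381 = -5854.29.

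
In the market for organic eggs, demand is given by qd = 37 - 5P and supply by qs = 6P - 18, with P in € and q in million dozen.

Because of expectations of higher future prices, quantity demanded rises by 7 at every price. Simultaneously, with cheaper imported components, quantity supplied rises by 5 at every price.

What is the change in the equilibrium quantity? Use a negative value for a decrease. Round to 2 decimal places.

+6.09

Before the shock: 37 - 5P = 6P - 18 ⇒ 55 = 11P ⇒ P = 5, q = 12.
The new curves are qd = 44 - 5P (demand) and qs = 6P - 13 (supply).
Clearing the new market: 44 - 5P = 6P - 13, so P = 57/11 ≈ 5.1818 and q = 199/11 ≈ 18.0909.
Δq = 18.0909 − 12 = +6.09.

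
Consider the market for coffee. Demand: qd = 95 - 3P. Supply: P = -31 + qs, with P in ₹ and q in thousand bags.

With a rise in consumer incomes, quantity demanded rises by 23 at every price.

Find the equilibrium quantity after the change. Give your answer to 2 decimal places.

52.75

Original equilibrium: 95 - 3P = P + 31 gives 64 = 4P, so P = 16 and q = 47.
With the change applied: demand qd = 118 - 3P, supply qs = P + 31.
New equilibrium: 118 - 3P = P + 31 ⇒ 87 = 4P ⇒ P = 21.75, q = 52.75.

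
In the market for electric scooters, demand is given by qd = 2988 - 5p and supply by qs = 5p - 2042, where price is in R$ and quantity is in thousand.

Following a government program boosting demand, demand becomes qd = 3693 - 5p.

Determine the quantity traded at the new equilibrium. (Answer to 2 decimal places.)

Initially, 2988 - 5p = 5p - 2042, so 5030 = 10p and p = 503, q = 473.
The shock moves the curves to qd = 3693 - 5p and qs = 5p - 2042.
Equate the new curves: 3693 - 5p = 5p - 2042, giving 5735 = 10p, p = 573.5, q = 825.5.

825.50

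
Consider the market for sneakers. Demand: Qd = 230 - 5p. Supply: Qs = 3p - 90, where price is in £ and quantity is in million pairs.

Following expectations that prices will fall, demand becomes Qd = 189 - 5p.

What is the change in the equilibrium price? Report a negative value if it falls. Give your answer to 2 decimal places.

Initially, 230 - 5p = 3p - 90, so 320 = 8p and p = 40, Q = 30.
The shock moves the curves to Qd = 189 - 5p and Qs = 3p - 90.
Clearing the new market: 189 - 5p = 3p - 90, so p = 34.875 and Q = 14.625.
Δp = 34.875 − 40 = -5.13.

-5.13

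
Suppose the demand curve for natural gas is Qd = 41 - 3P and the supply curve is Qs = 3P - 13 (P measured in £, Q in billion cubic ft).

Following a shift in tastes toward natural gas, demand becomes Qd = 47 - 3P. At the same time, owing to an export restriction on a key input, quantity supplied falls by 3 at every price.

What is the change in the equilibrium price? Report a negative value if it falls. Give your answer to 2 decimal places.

Original equilibrium: 41 - 3P = 3P - 13 gives 54 = 6P, so P = 9 and Q = 14.
The new curves are Qd = 47 - 3P (demand) and Qs = 3P - 16 (supply).
Equate the new curves: 47 - 3P = 3P - 16, giving 63 = 6P, P = 10.5, Q = 15.5.
ΔP = 10.5 − 9 = +1.50.

+1.50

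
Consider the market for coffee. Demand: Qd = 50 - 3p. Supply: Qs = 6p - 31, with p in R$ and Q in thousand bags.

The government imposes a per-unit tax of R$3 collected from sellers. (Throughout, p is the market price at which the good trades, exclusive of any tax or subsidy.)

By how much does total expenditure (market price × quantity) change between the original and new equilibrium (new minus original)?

Initially, 50 - 3p = 6p - 31, so 81 = 9p and p = 9, Q = 23.
Since sellers keep the price net of the tax, the effective supply curve becomes Qs = 6p - 49.
Setting them equal: 50 - 3p = 6p - 49 → 99 = 9p, so p = 11 and Q = 17.
Expenditure moves from 9×23 = 207 to 11×17 = 187; change = -20.

-20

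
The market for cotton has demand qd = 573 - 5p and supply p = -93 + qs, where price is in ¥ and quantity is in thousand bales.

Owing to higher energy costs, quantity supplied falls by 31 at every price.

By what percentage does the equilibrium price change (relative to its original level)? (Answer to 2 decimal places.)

Solve the original market: 573 - 5p = p + 93, hence p = 80 and q = 173.
With the change applied: demand qd = 573 - 5p, supply qs = p + 62.
Setting them equal: 573 - 5p = p + 62 → 511 = 6p, so p = 511/6 ≈ 85.1667 and q = 883/6 ≈ 147.1667.
%Δp = (85.1667 − 80) / 80 × 100 = +6.46%.

+6.46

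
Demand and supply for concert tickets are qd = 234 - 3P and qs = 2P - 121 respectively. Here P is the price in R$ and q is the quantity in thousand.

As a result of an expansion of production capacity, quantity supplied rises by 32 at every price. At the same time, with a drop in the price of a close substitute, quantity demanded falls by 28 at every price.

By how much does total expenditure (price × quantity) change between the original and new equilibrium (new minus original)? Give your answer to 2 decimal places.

+220.00

Original equilibrium: 234 - 3P = 2P - 121 gives 355 = 5P, so P = 71 and q = 21.
The new curves are qd = 206 - 3P (demand) and qs = 2P - 89 (supply).
Clearing the new market: 206 - 3P = 2P - 89, so P = 59 and q = 29.
Expenditure moves from 71×21 = 1491 to 59×29 = 1711; change = +220.00.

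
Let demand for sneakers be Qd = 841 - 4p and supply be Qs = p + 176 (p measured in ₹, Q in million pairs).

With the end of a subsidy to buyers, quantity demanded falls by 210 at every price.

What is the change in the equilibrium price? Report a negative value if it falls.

-42

Initially, 841 - 4p = p + 176, so 665 = 5p and p = 133, Q = 309.
With the change applied: demand Qd = 631 - 4p, supply Qs = p + 176.
Setting them equal: 631 - 4p = p + 176 → 455 = 5p, so p = 91 and Q = 267.
Δp = 91 − 133 = -42.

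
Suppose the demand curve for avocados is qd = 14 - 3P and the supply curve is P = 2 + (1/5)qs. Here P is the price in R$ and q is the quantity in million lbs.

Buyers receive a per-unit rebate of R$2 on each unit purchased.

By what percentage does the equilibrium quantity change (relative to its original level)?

+75

Solve the original market: 14 - 3P = 5P - 10, hence P = 3 and q = 5.
Since buyers' out-of-pocket price is the market price minus the rebate, the effective demand curve becomes qd = 20 - 3P.
Equate the new curves: 20 - 3P = 5P - 10, giving 30 = 8P, P = 3.75, q = 8.75.
%Δq = (8.75 − 5) / 5 × 100 = +75%.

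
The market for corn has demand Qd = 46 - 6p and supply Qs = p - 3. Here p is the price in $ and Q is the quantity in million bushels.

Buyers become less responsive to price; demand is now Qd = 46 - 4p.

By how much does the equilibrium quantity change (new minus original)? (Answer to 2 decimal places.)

+2.80

Solve the original market: 46 - 6p = p - 3, hence p = 7 and Q = 4.
After the shift, demand is Qd = 46 - 4p and supply is Qs = p - 3.
Clearing the new market: 46 - 4p = p - 3, so p = 9.8 and Q = 6.8.
ΔQ = 6.8 − 4 = +2.80.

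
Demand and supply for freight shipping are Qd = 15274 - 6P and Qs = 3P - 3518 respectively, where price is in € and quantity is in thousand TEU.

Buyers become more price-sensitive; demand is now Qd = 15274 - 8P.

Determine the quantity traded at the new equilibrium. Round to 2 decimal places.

Solve the original market: 15274 - 6P = 3P - 3518, hence P = 2088 and Q = 2746.
After the shift, demand is Qd = 15274 - 8P and supply is Qs = 3P - 3518.
Setting them equal: 15274 - 8P = 3P - 3518 → 18792 = 11P, so P = 18792/11 ≈ 1708.3636 and Q = 17678/11 ≈ 1607.0909.

1607.09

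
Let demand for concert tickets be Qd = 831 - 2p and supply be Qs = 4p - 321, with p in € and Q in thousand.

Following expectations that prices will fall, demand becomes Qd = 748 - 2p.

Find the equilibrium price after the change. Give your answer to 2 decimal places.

178.17

Original equilibrium: 831 - 2p = 4p - 321 gives 1152 = 6p, so p = 192 and Q = 447.
With the change applied: demand Qd = 748 - 2p, supply Qs = 4p - 321.
Equate the new curves: 748 - 2p = 4p - 321, giving 1069 = 6p, p = 1069/6 ≈ 178.1667, Q = 1175/3 ≈ 391.6667.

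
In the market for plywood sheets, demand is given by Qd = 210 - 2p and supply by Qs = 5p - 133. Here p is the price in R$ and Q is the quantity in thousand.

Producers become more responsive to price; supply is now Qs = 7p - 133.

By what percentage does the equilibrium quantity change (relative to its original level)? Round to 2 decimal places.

+19.44

Initially, 210 - 2p = 5p - 133, so 343 = 7p and p = 49, Q = 112.
With the change applied: demand Qd = 210 - 2p, supply Qs = 7p - 133.
Setting them equal: 210 - 2p = 7p - 133 → 343 = 9p, so p = 343/9 ≈ 38.1111 and Q = 1204/9 ≈ 133.7778.
%ΔQ = (133.7778 − 112) / 112 × 100 = +19.44%.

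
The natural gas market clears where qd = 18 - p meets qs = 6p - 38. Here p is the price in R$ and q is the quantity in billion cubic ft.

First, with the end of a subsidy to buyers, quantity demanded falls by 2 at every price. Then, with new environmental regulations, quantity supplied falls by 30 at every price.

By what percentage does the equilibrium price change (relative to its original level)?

Before the shock: 18 - p = 6p - 38 ⇒ 56 = 7p ⇒ p = 8, q = 10.
With the change applied: demand qd = 16 - p, supply qs = 6p - 68.
New equilibrium: 16 - p = 6p - 68 ⇒ 84 = 7p ⇒ p = 12, q = 4.
%Δp = (12 − 8) / 8 × 100 = +50%.

+50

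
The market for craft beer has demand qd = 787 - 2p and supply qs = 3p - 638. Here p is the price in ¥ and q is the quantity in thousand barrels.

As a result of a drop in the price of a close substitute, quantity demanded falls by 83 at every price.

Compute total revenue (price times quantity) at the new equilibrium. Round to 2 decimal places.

Initially, 787 - 2p = 3p - 638, so 1425 = 5p and p = 285, q = 217.
The new curves are qd = 704 - 2p (demand) and qs = 3p - 638 (supply).
Equate the new curves: 704 - 2p = 3p - 638, giving 1342 = 5p, p = 268.4, q = 167.2.
New expenditure = 268.4 × 167.2 = 44876.48.

44876.48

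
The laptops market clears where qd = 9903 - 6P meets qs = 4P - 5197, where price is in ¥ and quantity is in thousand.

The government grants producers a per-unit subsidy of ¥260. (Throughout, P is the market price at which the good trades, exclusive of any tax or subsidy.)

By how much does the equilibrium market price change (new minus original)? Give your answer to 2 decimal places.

Original equilibrium: 9903 - 6P = 4P - 5197 gives 15100 = 10P, so P = 1510 and q = 843.
Since sellers receive the price plus the subsidy, the effective supply curve becomes qs = 4P - 4157.
Equate the new curves: 9903 - 6P = 4P - 4157, giving 14060 = 10P, P = 1406, q = 1467.
ΔP = 1406 − 1510 = -104.00.

-104.00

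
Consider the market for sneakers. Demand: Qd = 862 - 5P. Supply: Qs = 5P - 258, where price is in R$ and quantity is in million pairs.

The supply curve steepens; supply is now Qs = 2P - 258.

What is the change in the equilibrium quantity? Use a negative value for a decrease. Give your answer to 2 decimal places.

-240.00

Original equilibrium: 862 - 5P = 5P - 258 gives 1120 = 10P, so P = 112 and Q = 302.
After the shift, demand is Qd = 862 - 5P and supply is Qs = 2P - 258.
Clearing the new market: 862 - 5P = 2P - 258, so P = 160 and Q = 62.
ΔQ = 62 − 302 = -240.00.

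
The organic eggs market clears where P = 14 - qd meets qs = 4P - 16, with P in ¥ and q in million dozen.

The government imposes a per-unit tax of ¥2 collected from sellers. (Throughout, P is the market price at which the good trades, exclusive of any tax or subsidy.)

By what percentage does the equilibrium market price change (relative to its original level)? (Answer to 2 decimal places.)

+26.67

Initially, 14 - P = 4P - 16, so 30 = 5P and P = 6, q = 8.
Since sellers keep the price net of the tax, the effective supply curve becomes qs = 4P - 24.
Equate the new curves: 14 - P = 4P - 24, giving 38 = 5P, P = 7.6, q = 6.4.
%ΔP = (7.6 − 6) / 6 × 100 = +26.67%.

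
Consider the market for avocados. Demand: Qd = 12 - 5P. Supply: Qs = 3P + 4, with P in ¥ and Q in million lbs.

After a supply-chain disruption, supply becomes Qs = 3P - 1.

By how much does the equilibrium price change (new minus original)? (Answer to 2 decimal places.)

Initially, 12 - 5P = 3P + 4, so 8 = 8P and P = 1, Q = 7.
The shock moves the curves to Qd = 12 - 5P and Qs = 3P - 1.
Setting them equal: 12 - 5P = 3P - 1 → 13 = 8P, so P = 1.625 and Q = 3.875.
ΔP = 1.625 − 1 = +0.63.

+0.63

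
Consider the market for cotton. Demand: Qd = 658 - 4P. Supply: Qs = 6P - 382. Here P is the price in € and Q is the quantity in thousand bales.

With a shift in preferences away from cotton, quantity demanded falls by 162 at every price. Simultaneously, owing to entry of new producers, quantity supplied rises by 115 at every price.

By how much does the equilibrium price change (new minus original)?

Original equilibrium: 658 - 4P = 6P - 382 gives 1040 = 10P, so P = 104 and Q = 242.
After the shift, demand is Qd = 496 - 4P and supply is Qs = 6P - 267.
Clearing the new market: 496 - 4P = 6P - 267, so P = 76.3 and Q = 190.8.
ΔP = 76.3 − 104 = -27.7.

-27.7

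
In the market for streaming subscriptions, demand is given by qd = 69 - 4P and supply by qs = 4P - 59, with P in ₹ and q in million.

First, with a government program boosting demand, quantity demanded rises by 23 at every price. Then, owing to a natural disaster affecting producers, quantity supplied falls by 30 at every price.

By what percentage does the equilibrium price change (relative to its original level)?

Initially, 69 - 4P = 4P - 59, so 128 = 8P and P = 16, q = 5.
The new curves are qd = 92 - 4P (demand) and qs = 4P - 89 (supply).
Clearing the new market: 92 - 4P = 4P - 89, so P = 22.625 and q = 1.5.
%ΔP = (22.625 − 16) / 16 × 100 = +41.40625%.

+41.40625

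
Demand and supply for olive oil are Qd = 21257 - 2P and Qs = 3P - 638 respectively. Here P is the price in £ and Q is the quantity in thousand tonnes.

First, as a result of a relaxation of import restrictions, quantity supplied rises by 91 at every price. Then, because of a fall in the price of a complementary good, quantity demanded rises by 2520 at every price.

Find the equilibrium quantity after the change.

14047.4

Solve the original market: 21257 - 2P = 3P - 638, hence P = 4379 and Q = 12499.
The new curves are Qd = 23777 - 2P (demand) and Qs = 3P - 547 (supply).
Clearing the new market: 23777 - 2P = 3P - 547, so P = 4864.8 and Q = 14047.4.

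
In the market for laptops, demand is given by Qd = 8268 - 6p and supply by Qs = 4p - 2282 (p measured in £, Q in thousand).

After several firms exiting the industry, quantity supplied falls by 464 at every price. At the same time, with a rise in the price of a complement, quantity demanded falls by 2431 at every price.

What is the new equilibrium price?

Before the shock: 8268 - 6p = 4p - 2282 ⇒ 10550 = 10p ⇒ p = 1055, Q = 1938.
The new curves are Qd = 5837 - 6p (demand) and Qs = 4p - 2746 (supply).
Setting them equal: 5837 - 6p = 4p - 2746 → 8583 = 10p, so p = 858.3 and Q = 687.2.

858.3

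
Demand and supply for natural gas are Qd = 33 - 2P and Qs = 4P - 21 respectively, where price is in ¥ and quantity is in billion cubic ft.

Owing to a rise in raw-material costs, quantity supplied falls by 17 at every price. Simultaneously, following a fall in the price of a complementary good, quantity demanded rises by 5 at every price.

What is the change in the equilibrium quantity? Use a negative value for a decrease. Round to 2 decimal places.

Before the shock: 33 - 2P = 4P - 21 ⇒ 54 = 6P ⇒ P = 9, Q = 15.
The shock moves the curves to Qd = 38 - 2P and Qs = 4P - 38.
New equilibrium: 38 - 2P = 4P - 38 ⇒ 76 = 6P ⇒ P = 38/3 ≈ 12.6667, Q = 38/3 ≈ 12.6667.
ΔQ = 12.6667 − 15 = -2.33.

-2.33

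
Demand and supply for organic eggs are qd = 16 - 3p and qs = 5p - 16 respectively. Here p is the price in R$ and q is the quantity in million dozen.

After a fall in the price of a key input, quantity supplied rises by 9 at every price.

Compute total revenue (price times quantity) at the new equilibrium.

Original equilibrium: 16 - 3p = 5p - 16 gives 32 = 8p, so p = 4 and q = 4.
The new curves are qd = 16 - 3p (demand) and qs = 5p - 7 (supply).
New equilibrium: 16 - 3p = 5p - 7 ⇒ 23 = 8p ⇒ p = 2.875, q = 7.375.
New expenditure = 2.875 × 7.375 = 21.203125.

21.203125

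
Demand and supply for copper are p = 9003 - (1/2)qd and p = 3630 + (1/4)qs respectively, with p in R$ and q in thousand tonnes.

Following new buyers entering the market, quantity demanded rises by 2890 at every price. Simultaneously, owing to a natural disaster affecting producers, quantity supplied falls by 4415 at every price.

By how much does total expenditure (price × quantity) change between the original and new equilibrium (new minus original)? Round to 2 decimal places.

+11742687.50

Solve the original market: 18006 - 2p = 4p - 14520, hence p = 5421 and q = 7164.
With the change applied: demand qd = 20896 - 2p, supply qs = 4p - 18935.
Clearing the new market: 20896 - 2p = 4p - 18935, so p = 6638.5 and q = 7619.
Expenditure moves from 5421×7164 = 38836044 to 6638.5×7619 = 50578731.5; change = +11742687.50.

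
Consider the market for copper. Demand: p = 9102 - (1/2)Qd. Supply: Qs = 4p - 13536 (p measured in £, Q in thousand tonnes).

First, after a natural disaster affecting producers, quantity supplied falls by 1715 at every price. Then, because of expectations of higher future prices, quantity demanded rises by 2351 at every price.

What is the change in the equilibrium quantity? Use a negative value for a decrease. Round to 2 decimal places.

Original equilibrium: 18204 - 2p = 4p - 13536 gives 31740 = 6p, so p = 5290 and Q = 7624.
After the shift, demand is Qd = 20555 - 2p and supply is Qs = 4p - 15251.
Clearing the new market: 20555 - 2p = 4p - 15251, so p = 17903/3 ≈ 5967.6667 and Q = 25859/3 ≈ 8619.6667.
ΔQ = 8619.6667 − 7624 = +995.67.

+995.67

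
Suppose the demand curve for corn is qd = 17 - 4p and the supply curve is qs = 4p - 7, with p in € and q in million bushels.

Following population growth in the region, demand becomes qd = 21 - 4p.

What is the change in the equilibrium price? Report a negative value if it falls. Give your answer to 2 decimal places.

Solve the original market: 17 - 4p = 4p - 7, hence p = 3 and q = 5.
With the change applied: demand qd = 21 - 4p, supply qs = 4p - 7.
Clearing the new market: 21 - 4p = 4p - 7, so p = 3.5 and q = 7.
Δp = 3.5 − 3 = +0.50.

+0.50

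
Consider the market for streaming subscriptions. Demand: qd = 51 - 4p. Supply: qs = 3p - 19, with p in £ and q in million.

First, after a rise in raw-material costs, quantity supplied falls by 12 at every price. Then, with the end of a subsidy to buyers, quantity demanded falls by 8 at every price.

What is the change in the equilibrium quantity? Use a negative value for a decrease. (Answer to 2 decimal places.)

-10.29

Solve the original market: 51 - 4p = 3p - 19, hence p = 10 and q = 11.
With the change applied: demand qd = 43 - 4p, supply qs = 3p - 31.
Setting them equal: 43 - 4p = 3p - 31 → 74 = 7p, so p = 74/7 ≈ 10.5714 and q = 5/7 ≈ 0.7143.
Δq = 0.7143 − 11 = -10.29.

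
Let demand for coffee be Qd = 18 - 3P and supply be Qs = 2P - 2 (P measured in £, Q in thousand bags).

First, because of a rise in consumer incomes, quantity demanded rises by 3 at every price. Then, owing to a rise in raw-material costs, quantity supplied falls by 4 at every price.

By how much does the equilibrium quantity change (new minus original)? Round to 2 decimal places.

-1.20

Solve the original market: 18 - 3P = 2P - 2, hence P = 4 and Q = 6.
With the change applied: demand Qd = 21 - 3P, supply Qs = 2P - 6.
Setting them equal: 21 - 3P = 2P - 6 → 27 = 5P, so P = 5.4 and Q = 4.8.
ΔQ = 4.8 − 6 = -1.20.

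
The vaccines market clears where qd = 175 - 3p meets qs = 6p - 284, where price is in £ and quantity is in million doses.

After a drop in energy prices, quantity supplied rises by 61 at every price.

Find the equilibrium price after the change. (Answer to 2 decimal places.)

Before the shock: 175 - 3p = 6p - 284 ⇒ 459 = 9p ⇒ p = 51, q = 22.
The shock moves the curves to qd = 175 - 3p and qs = 6p - 223.
Setting them equal: 175 - 3p = 6p - 223 → 398 = 9p, so p = 398/9 ≈ 44.2222 and q = 127/3 ≈ 42.3333.

44.22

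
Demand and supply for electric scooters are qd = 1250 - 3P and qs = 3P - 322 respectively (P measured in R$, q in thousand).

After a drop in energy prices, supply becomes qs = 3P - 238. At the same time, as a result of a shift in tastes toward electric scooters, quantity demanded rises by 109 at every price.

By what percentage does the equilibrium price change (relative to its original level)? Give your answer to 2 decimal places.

Solve the original market: 1250 - 3P = 3P - 322, hence P = 262 and q = 464.
The shock moves the curves to qd = 1359 - 3P and qs = 3P - 238.
New equilibrium: 1359 - 3P = 3P - 238 ⇒ 1597 = 6P ⇒ P = 1597/6 ≈ 266.1667, q = 560.5.
%ΔP = (266.1667 − 262) / 262 × 100 = +1.59%.

+1.59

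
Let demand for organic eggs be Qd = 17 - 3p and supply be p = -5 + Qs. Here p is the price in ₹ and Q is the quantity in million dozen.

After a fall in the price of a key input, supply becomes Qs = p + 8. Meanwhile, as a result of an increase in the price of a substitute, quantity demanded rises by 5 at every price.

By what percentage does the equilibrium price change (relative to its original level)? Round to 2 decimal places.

+16.67

Solve the original market: 17 - 3p = p + 5, hence p = 3 and Q = 8.
The new curves are Qd = 22 - 3p (demand) and Qs = p + 8 (supply).
Clearing the new market: 22 - 3p = p + 8, so p = 3.5 and Q = 11.5.
%Δp = (3.5 − 3) / 3 × 100 = +16.67%.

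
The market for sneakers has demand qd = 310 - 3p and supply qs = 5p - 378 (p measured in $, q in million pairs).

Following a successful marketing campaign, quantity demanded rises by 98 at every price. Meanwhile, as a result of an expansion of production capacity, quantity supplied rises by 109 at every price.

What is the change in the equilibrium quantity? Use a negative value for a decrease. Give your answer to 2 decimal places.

+102.13

Original equilibrium: 310 - 3p = 5p - 378 gives 688 = 8p, so p = 86 and q = 52.
The shock moves the curves to qd = 408 - 3p and qs = 5p - 269.
Setting them equal: 408 - 3p = 5p - 269 → 677 = 8p, so p = 84.625 and q = 154.125.
Δq = 154.125 − 52 = +102.13.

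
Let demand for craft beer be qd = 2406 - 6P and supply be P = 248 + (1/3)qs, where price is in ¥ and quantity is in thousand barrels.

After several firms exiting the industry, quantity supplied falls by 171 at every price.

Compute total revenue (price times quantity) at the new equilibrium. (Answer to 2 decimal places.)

Solve the original market: 2406 - 6P = 3P - 744, hence P = 350 and q = 306.
With the change applied: demand qd = 2406 - 6P, supply qs = 3P - 915.
New equilibrium: 2406 - 6P = 3P - 915 ⇒ 3321 = 9P ⇒ P = 369, q = 192.
New expenditure = 369 × 192 = 70848.00.

70848.00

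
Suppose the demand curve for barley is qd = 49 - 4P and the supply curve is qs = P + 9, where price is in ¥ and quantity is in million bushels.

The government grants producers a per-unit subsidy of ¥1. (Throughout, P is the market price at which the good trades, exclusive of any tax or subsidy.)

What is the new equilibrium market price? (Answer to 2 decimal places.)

7.80

Before the shock: 49 - 4P = P + 9 ⇒ 40 = 5P ⇒ P = 8, q = 17.
Since sellers receive the price plus the subsidy, the effective supply curve becomes qs = P + 10.
Clearing the new market: 49 - 4P = P + 10, so P = 7.8 and q = 17.8.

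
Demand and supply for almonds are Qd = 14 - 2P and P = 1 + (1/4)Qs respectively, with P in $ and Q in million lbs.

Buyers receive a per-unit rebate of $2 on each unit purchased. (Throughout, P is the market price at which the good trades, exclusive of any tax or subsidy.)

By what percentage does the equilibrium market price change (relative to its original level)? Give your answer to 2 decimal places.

+22.22

Original equilibrium: 14 - 2P = 4P - 4 gives 18 = 6P, so P = 3 and Q = 8.
Since buyers' out-of-pocket price is the market price minus the rebate, the effective demand curve becomes Qd = 18 - 2P.
Setting them equal: 18 - 2P = 4P - 4 → 22 = 6P, so P = 11/3 ≈ 3.6667 and Q = 32/3 ≈ 10.6667.
%ΔP = (3.6667 − 3) / 3 × 100 = +22.22%.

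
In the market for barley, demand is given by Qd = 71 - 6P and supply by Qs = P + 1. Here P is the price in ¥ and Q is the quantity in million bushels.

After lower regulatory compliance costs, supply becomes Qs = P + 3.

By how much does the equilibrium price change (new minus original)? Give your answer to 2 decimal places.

-0.29

Solve the original market: 71 - 6P = P + 1, hence P = 10 and Q = 11.
The new curves are Qd = 71 - 6P (demand) and Qs = P + 3 (supply).
Clearing the new market: 71 - 6P = P + 3, so P = 68/7 ≈ 9.7143 and Q = 89/7 ≈ 12.7143.
ΔP = 9.7143 − 10 = -0.29.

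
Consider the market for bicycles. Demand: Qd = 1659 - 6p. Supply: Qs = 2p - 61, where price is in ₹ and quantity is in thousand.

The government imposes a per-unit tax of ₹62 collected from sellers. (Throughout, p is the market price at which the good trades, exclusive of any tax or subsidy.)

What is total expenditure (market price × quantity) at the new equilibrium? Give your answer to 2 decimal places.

63618.00

Original equilibrium: 1659 - 6p = 2p - 61 gives 1720 = 8p, so p = 215 and Q = 369.
Since sellers keep the price net of the tax, the effective supply curve becomes Qs = 2p - 185.
Equate the new curves: 1659 - 6p = 2p - 185, giving 1844 = 8p, p = 230.5, Q = 276.
New expenditure = 230.5 × 276 = 63618.00.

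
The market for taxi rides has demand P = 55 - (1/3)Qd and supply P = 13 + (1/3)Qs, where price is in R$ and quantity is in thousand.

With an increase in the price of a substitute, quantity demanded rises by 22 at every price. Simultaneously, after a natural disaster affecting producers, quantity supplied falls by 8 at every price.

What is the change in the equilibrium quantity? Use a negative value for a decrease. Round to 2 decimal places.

Original equilibrium: 165 - 3P = 3P - 39 gives 204 = 6P, so P = 34 and Q = 63.
After the shift, demand is Qd = 187 - 3P and supply is Qs = 3P - 47.
New equilibrium: 187 - 3P = 3P - 47 ⇒ 234 = 6P ⇒ P = 39, Q = 70.
ΔQ = 70 − 63 = +7.00.

+7.00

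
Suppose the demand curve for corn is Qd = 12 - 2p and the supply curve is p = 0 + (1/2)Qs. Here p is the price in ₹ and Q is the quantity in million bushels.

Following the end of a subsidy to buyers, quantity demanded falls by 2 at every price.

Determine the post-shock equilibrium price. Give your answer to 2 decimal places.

Solve the original market: 12 - 2p = 2p, hence p = 3 and Q = 6.
The new curves are Qd = 10 - 2p (demand) and Qs = 2p (supply).
Clearing the new market: 10 - 2p = 2p, so p = 2.5 and Q = 5.

2.50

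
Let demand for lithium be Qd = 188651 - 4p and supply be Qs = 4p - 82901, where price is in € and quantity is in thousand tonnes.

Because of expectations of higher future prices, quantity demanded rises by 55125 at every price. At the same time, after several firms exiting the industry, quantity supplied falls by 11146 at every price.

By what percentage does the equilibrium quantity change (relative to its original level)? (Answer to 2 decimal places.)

+41.59

Solve the original market: 188651 - 4p = 4p - 82901, hence p = 33944 and Q = 52875.
After the shift, demand is Qd = 243776 - 4p and supply is Qs = 4p - 94047.
Setting them equal: 243776 - 4p = 4p - 94047 → 337823 = 8p, so p = 42227.875 and Q = 74864.5.
%ΔQ = (74864.5 − 52875) / 52875 × 100 = +41.59%.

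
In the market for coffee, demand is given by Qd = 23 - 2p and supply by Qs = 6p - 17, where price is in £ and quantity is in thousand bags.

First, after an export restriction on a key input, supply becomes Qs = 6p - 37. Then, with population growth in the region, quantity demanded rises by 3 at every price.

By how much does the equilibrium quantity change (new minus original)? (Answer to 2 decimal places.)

-2.75

Original equilibrium: 23 - 2p = 6p - 17 gives 40 = 8p, so p = 5 and Q = 13.
The new curves are Qd = 26 - 2p (demand) and Qs = 6p - 37 (supply).
Equate the new curves: 26 - 2p = 6p - 37, giving 63 = 8p, p = 7.875, Q = 10.25.
ΔQ = 10.25 − 13 = -2.75.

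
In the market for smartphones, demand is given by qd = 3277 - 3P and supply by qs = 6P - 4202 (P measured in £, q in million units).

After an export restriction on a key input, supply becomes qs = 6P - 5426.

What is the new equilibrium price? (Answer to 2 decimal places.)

Before the shock: 3277 - 3P = 6P - 4202 ⇒ 7479 = 9P ⇒ P = 831, q = 784.
After the shift, demand is qd = 3277 - 3P and supply is qs = 6P - 5426.
Setting them equal: 3277 - 3P = 6P - 5426 → 8703 = 9P, so P = 967 and q = 376.

967.00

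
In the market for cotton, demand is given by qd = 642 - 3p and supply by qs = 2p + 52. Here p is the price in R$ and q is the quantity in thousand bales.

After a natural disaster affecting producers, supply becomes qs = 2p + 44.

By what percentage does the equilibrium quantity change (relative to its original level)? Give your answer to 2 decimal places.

Original equilibrium: 642 - 3p = 2p + 52 gives 590 = 5p, so p = 118 and q = 288.
The shock moves the curves to qd = 642 - 3p and qs = 2p + 44.
Setting them equal: 642 - 3p = 2p + 44 → 598 = 5p, so p = 119.6 and q = 283.2.
%Δq = (283.2 − 288) / 288 × 100 = -1.67%.

-1.67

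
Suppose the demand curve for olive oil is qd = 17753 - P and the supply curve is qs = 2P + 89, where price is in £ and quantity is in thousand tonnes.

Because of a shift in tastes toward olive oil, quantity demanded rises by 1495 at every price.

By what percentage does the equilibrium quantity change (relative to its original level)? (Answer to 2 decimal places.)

+8.40

Before the shock: 17753 - P = 2P + 89 ⇒ 17664 = 3P ⇒ P = 5888, q = 11865.
The shock moves the curves to qd = 19248 - P and qs = 2P + 89.
New equilibrium: 19248 - P = 2P + 89 ⇒ 19159 = 3P ⇒ P = 19159/3 ≈ 6386.3333, q = 38585/3 ≈ 12861.6667.
%Δq = (12861.6667 − 11865) / 11865 × 100 = +8.40%.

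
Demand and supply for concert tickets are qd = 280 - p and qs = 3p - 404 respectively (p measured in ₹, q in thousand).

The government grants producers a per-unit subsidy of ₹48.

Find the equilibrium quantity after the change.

Before the shock: 280 - p = 3p - 404 ⇒ 684 = 4p ⇒ p = 171, q = 109.
Since sellers receive the price plus the subsidy, the effective supply curve becomes qs = 3p - 260.
New equilibrium: 280 - p = 3p - 260 ⇒ 540 = 4p ⇒ p = 135, q = 145.

145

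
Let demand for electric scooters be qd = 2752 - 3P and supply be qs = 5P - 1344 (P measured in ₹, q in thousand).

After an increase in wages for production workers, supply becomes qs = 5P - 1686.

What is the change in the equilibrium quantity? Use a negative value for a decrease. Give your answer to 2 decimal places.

-128.25

Solve the original market: 2752 - 3P = 5P - 1344, hence P = 512 and q = 1216.
After the shift, demand is qd = 2752 - 3P and supply is qs = 5P - 1686.
Setting them equal: 2752 - 3P = 5P - 1686 → 4438 = 8P, so P = 554.75 and q = 1087.75.
Δq = 1087.75 − 1216 = -128.25.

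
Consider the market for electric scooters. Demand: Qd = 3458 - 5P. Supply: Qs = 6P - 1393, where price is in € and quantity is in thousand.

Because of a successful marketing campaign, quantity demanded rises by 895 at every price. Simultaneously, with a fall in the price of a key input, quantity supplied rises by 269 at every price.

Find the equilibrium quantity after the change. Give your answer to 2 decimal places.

1863.45

Before the shock: 3458 - 5P = 6P - 1393 ⇒ 4851 = 11P ⇒ P = 441, Q = 1253.
The shock moves the curves to Qd = 4353 - 5P and Qs = 6P - 1124.
Clearing the new market: 4353 - 5P = 6P - 1124, so P = 5477/11 ≈ 497.9091 and Q = 20498/11 ≈ 1863.4545.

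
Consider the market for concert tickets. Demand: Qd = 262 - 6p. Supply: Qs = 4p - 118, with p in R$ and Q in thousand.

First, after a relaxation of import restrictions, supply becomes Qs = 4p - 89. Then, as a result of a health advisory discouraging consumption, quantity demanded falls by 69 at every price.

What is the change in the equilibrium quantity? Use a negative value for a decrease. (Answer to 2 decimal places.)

Original equilibrium: 262 - 6p = 4p - 118 gives 380 = 10p, so p = 38 and Q = 34.
After the shift, demand is Qd = 193 - 6p and supply is Qs = 4p - 89.
New equilibrium: 193 - 6p = 4p - 89 ⇒ 282 = 10p ⇒ p = 28.2, Q = 23.8.
ΔQ = 23.8 − 34 = -10.20.

-10.20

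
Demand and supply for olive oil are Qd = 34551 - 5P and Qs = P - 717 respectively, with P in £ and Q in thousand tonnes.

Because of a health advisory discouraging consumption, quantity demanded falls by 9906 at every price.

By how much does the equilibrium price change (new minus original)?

-1651

Initially, 34551 - 5P = P - 717, so 35268 = 6P and P = 5878, Q = 5161.
After the shift, demand is Qd = 24645 - 5P and supply is Qs = P - 717.
Equate the new curves: 24645 - 5P = P - 717, giving 25362 = 6P, P = 4227, Q = 3510.
ΔP = 4227 − 5878 = -1651.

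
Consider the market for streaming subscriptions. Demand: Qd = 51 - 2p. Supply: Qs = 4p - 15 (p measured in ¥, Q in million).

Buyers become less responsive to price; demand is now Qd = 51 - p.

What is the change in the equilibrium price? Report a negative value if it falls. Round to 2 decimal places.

Initially, 51 - 2p = 4p - 15, so 66 = 6p and p = 11, Q = 29.
With the change applied: demand Qd = 51 - p, supply Qs = 4p - 15.
Setting them equal: 51 - p = 4p - 15 → 66 = 5p, so p = 13.2 and Q = 37.8.
Δp = 13.2 − 11 = +2.20.

+2.20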